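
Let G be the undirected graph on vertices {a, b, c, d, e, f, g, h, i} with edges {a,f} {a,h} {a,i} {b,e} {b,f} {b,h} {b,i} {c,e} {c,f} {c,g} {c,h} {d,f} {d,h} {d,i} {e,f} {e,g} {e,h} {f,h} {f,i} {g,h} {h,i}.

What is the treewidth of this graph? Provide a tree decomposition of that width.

Treewidth 3.
Bags: B1 = {b, f, h, i}  B2 = {b, e, f, h}  B3 = {d, f, h, i}  B4 = {c, e, f, h}  B5 = {c, e, g, h}  B6 = {a, f, h, i}
Tree: B1–B2, B1–B3, B2–B4, B4–B5, B1–B6

Every bag has size at most 4, so the width is 4 − 1 = 3 and tw(G) ≤ 3. Conversely, {c, e, g, h} is a clique of size 4, and the vertices of any clique must share a bag in every tree decomposition; so some bag has ≥ 4 vertices and tw(G) ≥ 3. Combining the bounds, tw(G) = 3.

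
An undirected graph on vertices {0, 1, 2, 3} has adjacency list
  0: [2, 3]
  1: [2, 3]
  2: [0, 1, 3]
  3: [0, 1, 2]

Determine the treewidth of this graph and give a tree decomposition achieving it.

Treewidth 2.
One optimal decomposition is:
Bags: B1 = {0, 2, 3}  B2 = {1, 2, 3}
Tree: B1–B2

Each bag holds 3 vertices, so the decomposition has width 2, which upper-bounds the treewidth. Conversely, {0, 2, 3} is a clique of size 3, and the vertices of any clique must share a bag in every tree decomposition; so some bag has ≥ 3 vertices and tw(G) ≥ 2. Therefore the treewidth is 2.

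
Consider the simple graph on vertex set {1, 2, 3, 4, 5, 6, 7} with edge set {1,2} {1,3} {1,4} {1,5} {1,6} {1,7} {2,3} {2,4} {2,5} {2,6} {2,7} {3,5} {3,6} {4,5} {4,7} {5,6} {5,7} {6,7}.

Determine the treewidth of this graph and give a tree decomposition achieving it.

Treewidth 4.
Bags: B1 = {1, 2, 5, 6, 7}  B2 = {1, 2, 3, 5, 6}  B3 = {1, 2, 4, 5, 7}
Tree: B1–B2, B1–B3

The largest bag has 5 vertices, giving width 4; this decomposition certifies tw(G) ≤ 4. On the other hand G contains the 5-clique {1, 2, 4, 5, 7}. A clique must lie in a single bag of any decomposition, so no decomposition can have width below 4. The upper and lower bounds meet at 4, so that is the treewidth.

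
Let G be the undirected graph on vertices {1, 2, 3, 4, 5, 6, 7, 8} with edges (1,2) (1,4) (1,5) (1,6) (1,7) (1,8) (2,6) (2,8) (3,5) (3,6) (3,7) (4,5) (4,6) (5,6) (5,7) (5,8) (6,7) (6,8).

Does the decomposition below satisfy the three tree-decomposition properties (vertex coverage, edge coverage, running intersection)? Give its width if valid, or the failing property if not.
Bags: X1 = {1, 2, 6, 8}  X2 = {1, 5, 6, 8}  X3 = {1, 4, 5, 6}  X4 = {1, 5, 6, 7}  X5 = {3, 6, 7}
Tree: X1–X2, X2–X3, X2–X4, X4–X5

A tree decomposition must satisfy three properties: every vertex lies in some bag; for every edge, both endpoints lie together in some bag; and for every vertex, the bags containing it form a connected subtree. Here edge (5,3) lies in no bag, so the decomposition is invalid.

No — edge (5,3) lies in no bag.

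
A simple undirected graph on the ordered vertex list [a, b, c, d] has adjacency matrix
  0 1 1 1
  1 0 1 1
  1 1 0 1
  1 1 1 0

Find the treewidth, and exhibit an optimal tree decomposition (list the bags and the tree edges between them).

A single bag containing all 4 vertices is trivially a valid decomposition of width 3. Conversely, {a, b, c, d} is a clique of size 4, and the vertices of any clique must share a bag in every tree decomposition; so some bag has ≥ 4 vertices and tw(G) ≥ 3. Hence tw(G) = 3 exactly.

Treewidth 3.
One optimal decomposition is:
Bags: B1 = {a, b, c, d}
Tree: (single bag)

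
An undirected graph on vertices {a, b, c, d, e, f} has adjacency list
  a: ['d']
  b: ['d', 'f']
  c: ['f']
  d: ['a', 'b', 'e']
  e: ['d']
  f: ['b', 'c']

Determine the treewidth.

A width-1 tree decomposition is:
Bags: B1 = {b, f}  B2 = {c, f}  B3 = {b, d}  B4 = {d, e}  B5 = {a, d}
Tree: B1–B2, B1–B3, B3–B4, B3–B5
The largest bag has 2 vertices, giving width 1; this decomposition certifies tw(G) ≤ 1. G has an edge, so its treewidth is at least 1. Hence tw(G) = 1 exactly.

1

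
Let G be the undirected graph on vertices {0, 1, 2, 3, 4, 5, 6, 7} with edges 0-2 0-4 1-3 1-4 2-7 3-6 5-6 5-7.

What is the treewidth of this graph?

A width-2 tree decomposition is:
Bags: B1 = {3, 5, 6}  B2 = {3, 5, 7}  B3 = {2, 3, 7}  B4 = {0, 2, 3}  B5 = {0, 3, 4}  B6 = {1, 3, 4}
Tree: B1–B2, B2–B3, B3–B4, B4–B5, B5–B6
The largest bag has 3 vertices, giving width 2; this decomposition certifies tw(G) ≤ 2. Since 3–6–5–7–2–0–4–1–3 is a cycle in G, G is not acyclic. Forests are exactly the graphs of treewidth ≤ 1, so tw(G) ≥ 2. The upper and lower bounds meet at 2, so that is the treewidth.

2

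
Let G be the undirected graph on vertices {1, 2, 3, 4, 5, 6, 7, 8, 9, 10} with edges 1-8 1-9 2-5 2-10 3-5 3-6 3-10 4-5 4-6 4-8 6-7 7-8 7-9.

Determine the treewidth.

A width-2 tree decomposition is:
Bags: B1 = {1, 8, 9}  B2 = {7, 8, 9}  B3 = {4, 7, 8}  B4 = {4, 6, 7}  B5 = {4, 5, 6}  B6 = {3, 5, 6}  B7 = {2, 3, 5}  B8 = {2, 3, 10}
Tree: B1–B2, B2–B3, B3–B4, B4–B5, B5–B6, B6–B7, B7–B8
Each bag holds 3 vertices, so the decomposition has width 2, which upper-bounds the treewidth. The edges 1–9–7–8–1 form a cycle, so G is not a tree and its treewidth is at least 2. Hence tw(G) = 2 exactly.

2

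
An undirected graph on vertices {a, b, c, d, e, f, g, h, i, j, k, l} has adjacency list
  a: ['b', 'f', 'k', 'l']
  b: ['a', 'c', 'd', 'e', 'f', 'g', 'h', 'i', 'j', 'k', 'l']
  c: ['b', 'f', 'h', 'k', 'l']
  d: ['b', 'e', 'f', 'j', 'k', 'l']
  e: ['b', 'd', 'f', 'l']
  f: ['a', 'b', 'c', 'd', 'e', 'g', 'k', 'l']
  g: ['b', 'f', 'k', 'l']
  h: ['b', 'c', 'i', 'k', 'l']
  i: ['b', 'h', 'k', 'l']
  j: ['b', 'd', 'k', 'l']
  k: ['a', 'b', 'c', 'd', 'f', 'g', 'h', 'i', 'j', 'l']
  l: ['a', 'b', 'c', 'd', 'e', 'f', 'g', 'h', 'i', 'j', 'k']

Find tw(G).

4

A width-4 tree decomposition is:
Bags: B1 = {b, d, j, k, l}  B2 = {b, d, f, k, l}  B3 = {b, c, f, k, l}  B4 = {b, d, e, f, l}  B5 = {b, f, g, k, l}  B6 = {a, b, f, k, l}  B7 = {b, c, h, k, l}  B8 = {b, h, i, k, l}
Tree: B1–B2, B2–B3, B2–B4, B3–B5, B5–B6, B3–B7, B7–B8
The largest bag has 5 vertices, giving width 4; this decomposition certifies tw(G) ≤ 4. On the other hand G contains the 5-clique {b, d, e, f, l}. A clique must lie in a single bag of any decomposition, so no decomposition can have width below 4. Hence tw(G) = 4 exactly.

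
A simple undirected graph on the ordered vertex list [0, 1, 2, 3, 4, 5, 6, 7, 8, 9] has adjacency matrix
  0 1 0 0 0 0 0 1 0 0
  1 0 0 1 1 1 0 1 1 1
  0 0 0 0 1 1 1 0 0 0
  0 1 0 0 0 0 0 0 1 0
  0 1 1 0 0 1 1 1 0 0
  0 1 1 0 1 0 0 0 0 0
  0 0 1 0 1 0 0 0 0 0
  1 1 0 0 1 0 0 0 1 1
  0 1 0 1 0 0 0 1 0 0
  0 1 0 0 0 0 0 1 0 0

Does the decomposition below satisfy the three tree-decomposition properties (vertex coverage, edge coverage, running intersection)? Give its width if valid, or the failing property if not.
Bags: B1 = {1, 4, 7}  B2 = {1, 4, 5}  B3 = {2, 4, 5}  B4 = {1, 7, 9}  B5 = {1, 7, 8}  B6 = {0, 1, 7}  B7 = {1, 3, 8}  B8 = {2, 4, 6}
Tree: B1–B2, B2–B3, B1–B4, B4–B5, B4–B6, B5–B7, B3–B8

Vertex coverage: the bags together contain {0, 1, 2, 3, 4, 5, 6, 7, 8, 9}, the full vertex set. Edge coverage: each edge of G has both endpoints in at least one bag. Running intersection: for every vertex, the bags containing it form a connected subtree. All three properties hold, so this is a valid tree decomposition of width max|bag| − 1 = 2, and hence tw(G) ≤ 2.

Yes; width 2.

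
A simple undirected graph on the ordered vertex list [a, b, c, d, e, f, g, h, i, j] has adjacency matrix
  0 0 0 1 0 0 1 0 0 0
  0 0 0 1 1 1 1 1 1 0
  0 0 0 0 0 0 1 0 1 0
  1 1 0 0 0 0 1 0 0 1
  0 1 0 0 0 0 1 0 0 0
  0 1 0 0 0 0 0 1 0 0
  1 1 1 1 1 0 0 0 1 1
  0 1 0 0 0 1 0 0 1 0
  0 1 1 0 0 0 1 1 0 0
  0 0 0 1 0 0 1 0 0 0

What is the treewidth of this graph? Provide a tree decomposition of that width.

Treewidth 2.
One such decomposition:
Bags: B1 = {b, d, g}  B2 = {b, e, g}  B3 = {b, g, i}  B4 = {b, h, i}  B5 = {c, g, i}  B6 = {b, f, h}  B7 = {a, d, g}  B8 = {d, g, j}
Tree: B1–B2, B2–B3, B3–B4, B3–B5, B4–B6, B1–B7, B1–B8

Each bag holds 3 vertices, so the decomposition has width 2, which upper-bounds the treewidth. For the lower bound, the 3 vertices {d, g, j} are pairwise adjacent, and any tree decomposition puts a clique entirely inside one bag — forcing width ≥ 2. The upper and lower bounds meet at 2, so that is the treewidth.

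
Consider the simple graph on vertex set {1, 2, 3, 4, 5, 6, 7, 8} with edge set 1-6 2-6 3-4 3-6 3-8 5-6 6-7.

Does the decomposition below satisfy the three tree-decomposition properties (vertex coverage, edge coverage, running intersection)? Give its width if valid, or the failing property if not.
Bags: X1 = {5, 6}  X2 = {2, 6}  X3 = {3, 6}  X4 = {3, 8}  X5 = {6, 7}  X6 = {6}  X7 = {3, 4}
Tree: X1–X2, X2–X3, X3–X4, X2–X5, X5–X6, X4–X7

No — vertex 1 appears in no bag.

A tree decomposition must satisfy three properties: every vertex lies in some bag; for every edge, both endpoints lie together in some bag; and for every vertex, the bags containing it form a connected subtree. Here vertex 1 appears in no bag, so the decomposition is invalid.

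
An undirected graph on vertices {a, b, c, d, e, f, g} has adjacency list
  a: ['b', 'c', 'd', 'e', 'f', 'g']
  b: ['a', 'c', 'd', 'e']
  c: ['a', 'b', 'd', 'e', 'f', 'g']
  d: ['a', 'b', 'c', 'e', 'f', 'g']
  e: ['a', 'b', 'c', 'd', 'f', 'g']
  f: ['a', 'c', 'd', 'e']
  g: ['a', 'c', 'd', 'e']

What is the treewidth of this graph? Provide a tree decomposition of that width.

Treewidth 4.
One such decomposition:
Bags: B1 = {a, c, d, e, g}  B2 = {a, c, d, e, f}  B3 = {a, b, c, d, e}
Tree: B1–B2, B1–B3

Each bag holds 5 vertices, so the decomposition has width 4, which upper-bounds the treewidth. On the other hand G contains the 5-clique {a, c, d, e, g}. A clique must lie in a single bag of any decomposition, so no decomposition can have width below 4. Hence tw(G) = 4 exactly.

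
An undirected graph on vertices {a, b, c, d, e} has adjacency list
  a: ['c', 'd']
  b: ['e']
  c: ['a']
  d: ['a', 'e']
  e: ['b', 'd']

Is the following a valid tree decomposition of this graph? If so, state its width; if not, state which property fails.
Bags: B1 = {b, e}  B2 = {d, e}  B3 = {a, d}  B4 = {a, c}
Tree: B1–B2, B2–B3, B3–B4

Checking the three conditions: (i) the bags cover all of {a, b, c, d, e}; (ii) for each edge, some bag contains both endpoints; (iii) the bags containing any fixed vertex form a subtree. All hold, so the decomposition is valid with width 2 − 1 = 1.

Yes; width 1.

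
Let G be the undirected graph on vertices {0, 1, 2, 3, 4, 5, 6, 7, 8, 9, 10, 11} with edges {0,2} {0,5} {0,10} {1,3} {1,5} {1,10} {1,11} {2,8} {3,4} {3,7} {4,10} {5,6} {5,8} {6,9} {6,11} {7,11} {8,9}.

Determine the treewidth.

A width-3 tree decomposition is:
Bags: B1 = {2, 6, 8, 9}  B2 = {2, 5, 6, 8}  B3 = {0, 2, 5, 6}  B4 = {0, 5, 6, 11}  B5 = {0, 1, 5, 11}  B6 = {0, 1, 10, 11}  B7 = {1, 7, 10, 11}  B8 = {1, 3, 7, 10}  B9 = {3, 4, 7, 10}
Tree: B1–B2, B2–B3, B3–B4, B4–B5, B5–B6, B6–B7, B7–B8, B8–B9
Every bag has size at most 4, so the width is 4 − 1 = 3 and tw(G) ≤ 3. For the lower bound: the 4 vertex sets {2,8,9}, {6}, {5}, {0,1,10,11} are disjoint, each induces a connected subgraph, and every pair is joined by at least one edge of G. Contracting each set to a single vertex therefore yields K_{4} as a minor, and since treewidth is minor-monotone, tw(G) ≥ tw(K_{4}) = 3. The upper and lower bounds meet at 3, so that is the treewidth.

3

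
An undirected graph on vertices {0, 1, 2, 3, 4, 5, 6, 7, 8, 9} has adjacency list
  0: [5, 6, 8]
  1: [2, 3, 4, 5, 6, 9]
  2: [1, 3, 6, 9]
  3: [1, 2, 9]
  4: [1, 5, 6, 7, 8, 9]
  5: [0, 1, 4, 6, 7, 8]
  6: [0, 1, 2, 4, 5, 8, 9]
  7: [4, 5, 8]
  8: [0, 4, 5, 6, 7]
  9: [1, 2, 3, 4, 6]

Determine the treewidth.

3

A width-3 tree decomposition is:
Bags: B1 = {1, 4, 6, 9}  B2 = {1, 4, 5, 6}  B3 = {1, 2, 6, 9}  B4 = {4, 5, 6, 8}  B5 = {4, 5, 7, 8}  B6 = {1, 2, 3, 9}  B7 = {0, 5, 6, 8}
Tree: B1–B2, B1–B3, B2–B4, B4–B5, B3–B6, B4–B7
Each bag holds 4 vertices, so the decomposition has width 3, which upper-bounds the treewidth. Conversely, {1, 2, 3, 9} is a clique of size 4, and the vertices of any clique must share a bag in every tree decomposition; so some bag has ≥ 4 vertices and tw(G) ≥ 3. Therefore the treewidth is 3.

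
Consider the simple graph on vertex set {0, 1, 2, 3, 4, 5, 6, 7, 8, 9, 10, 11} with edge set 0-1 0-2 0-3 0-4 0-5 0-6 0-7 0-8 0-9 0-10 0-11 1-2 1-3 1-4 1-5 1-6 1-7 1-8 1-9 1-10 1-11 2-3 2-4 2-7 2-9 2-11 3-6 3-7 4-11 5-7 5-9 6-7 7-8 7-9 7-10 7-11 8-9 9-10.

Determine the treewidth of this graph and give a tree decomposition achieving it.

The largest bag has 5 vertices, giving width 4; this decomposition certifies tw(G) ≤ 4. On the other hand G contains the 5-clique {0, 1, 2, 4, 11}. A clique must lie in a single bag of any decomposition, so no decomposition can have width below 4. Combining the bounds, tw(G) = 4.

Treewidth 4.
One optimal decomposition is:
Bags: B1 = {0, 1, 5, 7, 9}  B2 = {0, 1, 2, 7, 9}  B3 = {0, 1, 2, 7, 11}  B4 = {0, 1, 7, 8, 9}  B5 = {0, 1, 2, 3, 7}  B6 = {0, 1, 2, 4, 11}  B7 = {0, 1, 7, 9, 10}  B8 = {0, 1, 3, 6, 7}
Tree: B1–B2, B2–B3, B1–B4, B3–B5, B3–B6, B2–B7, B5–B8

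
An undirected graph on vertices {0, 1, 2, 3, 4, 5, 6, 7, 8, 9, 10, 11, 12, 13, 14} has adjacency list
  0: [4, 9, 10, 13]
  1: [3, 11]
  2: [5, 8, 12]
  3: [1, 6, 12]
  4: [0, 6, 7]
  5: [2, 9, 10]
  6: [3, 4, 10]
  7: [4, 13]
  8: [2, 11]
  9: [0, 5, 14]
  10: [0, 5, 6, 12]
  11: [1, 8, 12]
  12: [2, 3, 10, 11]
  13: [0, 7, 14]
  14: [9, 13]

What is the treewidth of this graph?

3

A width-3 tree decomposition is:
Bags: B1 = {4, 7, 13, 14}  B2 = {0, 4, 13, 14}  B3 = {0, 4, 9, 14}  B4 = {0, 4, 6, 9}  B5 = {0, 6, 9, 10}  B6 = {5, 6, 9, 10}  B7 = {3, 5, 6, 10}  B8 = {3, 5, 10, 12}  B9 = {2, 3, 5, 12}  B10 = {1, 2, 3, 12}  B11 = {1, 2, 11, 12}  B12 = {1, 2, 8, 11}
Tree: B1–B2, B2–B3, B3–B4, B4–B5, B5–B6, B6–B7, B7–B8, B8–B9, B9–B10, B10–B11, B11–B12
Every bag has size at most 4, so the width is 4 − 1 = 3 and tw(G) ≤ 3. For the lower bound: the 4 vertex sets {7,13,14}, {4}, {0}, {5,6,9,10} are disjoint, each induces a connected subgraph, and every pair is joined by at least one edge of G. Contracting each set to a single vertex therefore yields K_{4} as a minor, and since treewidth is minor-monotone, tw(G) ≥ tw(K_{4}) = 3. Combining the bounds, tw(G) = 3.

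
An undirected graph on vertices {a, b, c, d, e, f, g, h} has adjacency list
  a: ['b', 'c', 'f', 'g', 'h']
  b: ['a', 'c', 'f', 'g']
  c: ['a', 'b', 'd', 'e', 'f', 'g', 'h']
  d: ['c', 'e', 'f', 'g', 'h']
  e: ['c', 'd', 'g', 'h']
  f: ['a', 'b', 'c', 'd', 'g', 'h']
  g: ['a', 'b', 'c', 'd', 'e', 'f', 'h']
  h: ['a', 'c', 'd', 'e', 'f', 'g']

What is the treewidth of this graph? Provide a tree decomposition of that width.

Treewidth 4.
One optimal decomposition is:
Bags: B1 = {a, c, f, g, h}  B2 = {c, d, f, g, h}  B3 = {c, d, e, g, h}  B4 = {a, b, c, f, g}
Tree: B1–B2, B2–B3, B1–B4

Every bag has size at most 5, so the width is 5 − 1 = 4 and tw(G) ≤ 4. Conversely, {c, d, e, g, h} is a clique of size 5, and the vertices of any clique must share a bag in every tree decomposition; so some bag has ≥ 5 vertices and tw(G) ≥ 4. Combining the bounds, tw(G) = 4.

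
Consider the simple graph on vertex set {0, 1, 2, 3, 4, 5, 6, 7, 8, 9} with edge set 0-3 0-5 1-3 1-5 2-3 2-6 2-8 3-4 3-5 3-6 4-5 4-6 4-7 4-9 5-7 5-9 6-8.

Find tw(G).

A width-2 tree decomposition is:
Bags: B1 = {4, 5, 9}  B2 = {3, 4, 5}  B3 = {3, 4, 6}  B4 = {0, 3, 5}  B5 = {4, 5, 7}  B6 = {2, 3, 6}  B7 = {2, 6, 8}  B8 = {1, 3, 5}
Tree: B1–B2, B2–B3, B2–B4, B1–B5, B3–B6, B6–B7, B4–B8
Each bag holds 3 vertices, so the decomposition has width 2, which upper-bounds the treewidth. Conversely, {2, 6, 8} is a clique of size 3, and the vertices of any clique must share a bag in every tree decomposition; so some bag has ≥ 3 vertices and tw(G) ≥ 2. The upper and lower bounds meet at 2, so that is the treewidth.

2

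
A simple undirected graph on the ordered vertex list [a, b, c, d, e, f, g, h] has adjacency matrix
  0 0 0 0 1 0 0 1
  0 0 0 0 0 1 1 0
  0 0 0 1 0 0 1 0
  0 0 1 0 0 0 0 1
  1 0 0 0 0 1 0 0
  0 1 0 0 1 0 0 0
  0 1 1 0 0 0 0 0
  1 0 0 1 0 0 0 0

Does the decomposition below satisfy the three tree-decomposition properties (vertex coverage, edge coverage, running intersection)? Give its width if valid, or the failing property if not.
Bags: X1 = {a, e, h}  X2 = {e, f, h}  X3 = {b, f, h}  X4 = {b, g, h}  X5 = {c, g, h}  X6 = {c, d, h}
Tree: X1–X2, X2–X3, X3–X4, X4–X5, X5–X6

Yes; width 2.

Checking the three conditions: (i) the bags cover all of {a, b, c, d, e, f, g, h}; (ii) for each edge, some bag contains both endpoints; (iii) the bags containing any fixed vertex form a subtree. All hold, so the decomposition is valid with width 3 − 1 = 2.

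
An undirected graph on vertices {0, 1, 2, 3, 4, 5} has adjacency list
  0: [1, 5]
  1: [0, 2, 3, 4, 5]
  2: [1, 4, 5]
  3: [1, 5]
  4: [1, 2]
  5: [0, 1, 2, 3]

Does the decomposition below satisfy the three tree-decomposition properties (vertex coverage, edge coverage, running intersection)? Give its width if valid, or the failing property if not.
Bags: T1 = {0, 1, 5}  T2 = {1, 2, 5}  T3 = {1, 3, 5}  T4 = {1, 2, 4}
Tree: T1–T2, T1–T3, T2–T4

Every vertex of G appears in some bag (union = {0, 1, 2, 3, 4, 5}); every edge is covered by a bag; and for each vertex v the set of bags containing v is connected in the bag tree. The decomposition is therefore valid. The largest bag has 3 vertices, so the width is 2.

Yes; width 2.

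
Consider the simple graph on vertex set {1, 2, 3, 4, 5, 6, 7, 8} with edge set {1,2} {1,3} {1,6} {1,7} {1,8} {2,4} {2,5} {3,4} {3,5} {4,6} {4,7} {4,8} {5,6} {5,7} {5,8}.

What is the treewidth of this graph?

3

A width-3 tree decomposition is:
Bags: B1 = {1, 4, 5, 6}  B2 = {1, 4, 5, 8}  B3 = {1, 3, 4, 5}  B4 = {1, 2, 4, 5}  B5 = {1, 4, 5, 7}
Tree: B1–B2, B2–B3, B3–B4, B4–B5
Every bag has size at most 4, so the width is 4 − 1 = 3 and tw(G) ≤ 3. For the lower bound: the 4 vertex sets {5,6}, {1,8}, {4}, {3} are disjoint, each induces a connected subgraph, and every pair is joined by at least one edge of G. Contracting each set to a single vertex therefore yields K_{4} as a minor, and since treewidth is minor-monotone, tw(G) ≥ tw(K_{4}) = 3. Therefore the treewidth is 3.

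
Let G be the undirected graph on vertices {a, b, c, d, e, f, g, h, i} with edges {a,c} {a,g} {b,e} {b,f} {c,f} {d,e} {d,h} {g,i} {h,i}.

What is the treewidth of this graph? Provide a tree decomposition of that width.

Each bag holds 3 vertices, so the decomposition has width 2, which upper-bounds the treewidth. Since h–i–g–a–c–f–b–e–d–h is a cycle in G, G is not acyclic. Forests are exactly the graphs of treewidth ≤ 1, so tw(G) ≥ 2. The upper and lower bounds meet at 2, so that is the treewidth.

Treewidth 2.
One optimal decomposition is:
Bags: B1 = {g, h, i}  B2 = {a, g, h}  B3 = {a, c, h}  B4 = {c, f, h}  B5 = {b, f, h}  B6 = {b, e, h}  B7 = {d, e, h}
Tree: B1–B2, B2–B3, B3–B4, B4–B5, B5–B6, B6–B7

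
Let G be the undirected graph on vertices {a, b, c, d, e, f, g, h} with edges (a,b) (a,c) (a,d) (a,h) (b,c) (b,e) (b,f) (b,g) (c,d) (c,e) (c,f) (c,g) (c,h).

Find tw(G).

2

A width-2 tree decomposition is:
Bags: B1 = {a, b, c}  B2 = {b, c, f}  B3 = {b, c, e}  B4 = {b, c, g}  B5 = {a, c, d}  B6 = {a, c, h}
Tree: B1–B2, B2–B3, B2–B4, B1–B5, B1–B6
Every bag has size at most 3, so the width is 3 − 1 = 2 and tw(G) ≤ 2. Conversely, {a, c, d} is a clique of size 3, and the vertices of any clique must share a bag in every tree decomposition; so some bag has ≥ 3 vertices and tw(G) ≥ 2. Therefore the treewidth is 2.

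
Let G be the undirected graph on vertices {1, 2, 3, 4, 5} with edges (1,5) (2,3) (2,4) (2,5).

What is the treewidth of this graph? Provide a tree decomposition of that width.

Each bag holds 2 vertices, so the decomposition has width 1, which upper-bounds the treewidth. Since G has at least one edge (e.g. 1–5), it is not an edgeless graph, so tw(G) ≥ 1. Hence tw(G) = 1 exactly.

Treewidth 1.
Bags: B1 = {1, 5}  B2 = {2, 5}  B3 = {2, 4}  B4 = {2, 3}
Tree: B1–B2, B2–B3, B2–B4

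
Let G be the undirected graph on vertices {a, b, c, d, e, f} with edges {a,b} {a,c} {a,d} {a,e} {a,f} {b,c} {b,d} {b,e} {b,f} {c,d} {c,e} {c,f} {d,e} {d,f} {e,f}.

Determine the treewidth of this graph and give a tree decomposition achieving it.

A single bag containing all 6 vertices is trivially a valid decomposition of width 5. On the other hand G contains the 6-clique {a, b, c, d, e, f}. A clique must lie in a single bag of any decomposition, so no decomposition can have width below 5. Hence tw(G) = 5 exactly.

Treewidth 5.
One optimal decomposition is:
Bags: B1 = {a, b, c, d, e, f}
Tree: (single bag)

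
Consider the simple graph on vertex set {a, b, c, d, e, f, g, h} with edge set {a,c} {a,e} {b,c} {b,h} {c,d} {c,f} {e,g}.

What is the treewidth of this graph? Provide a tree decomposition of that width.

Every bag has size at most 2, so the width is 2 − 1 = 1 and tw(G) ≤ 1. Any graph with an edge has treewidth ≥ 1, and G has the edge b–c. Therefore the treewidth is 1.

Treewidth 1.
Bags: B1 = {b, c}  B2 = {a, c}  B3 = {b, h}  B4 = {a, e}  B5 = {c, d}  B6 = {e, g}  B7 = {c, f}
Tree: B1–B2, B1–B3, B2–B4, B1–B5, B4–B6, B5–B7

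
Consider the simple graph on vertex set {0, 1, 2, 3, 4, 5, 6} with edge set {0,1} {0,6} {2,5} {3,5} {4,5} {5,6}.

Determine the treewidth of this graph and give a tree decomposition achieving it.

Every bag has size at most 2, so the width is 2 − 1 = 1 and tw(G) ≤ 1. Since G has at least one edge (e.g. 0–6), it is not an edgeless graph, so tw(G) ≥ 1. Combining the bounds, tw(G) = 1.

Treewidth 1.
One such decomposition:
Bags: B1 = {0, 6}  B2 = {5, 6}  B3 = {4, 5}  B4 = {3, 5}  B5 = {0, 1}  B6 = {2, 5}
Tree: B1–B2, B2–B3, B3–B4, B1–B5, B2–B6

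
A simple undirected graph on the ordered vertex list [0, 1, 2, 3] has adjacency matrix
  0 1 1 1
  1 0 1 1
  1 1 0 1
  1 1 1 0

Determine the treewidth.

3

A width-3 tree decomposition is:
Bags: B1 = {0, 1, 2, 3}
Tree: (single bag)
A single bag containing all 4 vertices is trivially a valid decomposition of width 3. Conversely, {0, 1, 2, 3} is a clique of size 4, and the vertices of any clique must share a bag in every tree decomposition; so some bag has ≥ 4 vertices and tw(G) ≥ 3. Combining the bounds, tw(G) = 3.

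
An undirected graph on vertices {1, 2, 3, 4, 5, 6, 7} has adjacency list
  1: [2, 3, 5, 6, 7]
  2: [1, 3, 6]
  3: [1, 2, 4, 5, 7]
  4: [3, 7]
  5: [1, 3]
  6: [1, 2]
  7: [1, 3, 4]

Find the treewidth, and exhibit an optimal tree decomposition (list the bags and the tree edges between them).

Treewidth 2.
Bags: B1 = {1, 2, 3}  B2 = {1, 3, 7}  B3 = {3, 4, 7}  B4 = {1, 3, 5}  B5 = {1, 2, 6}
Tree: B1–B2, B2–B3, B2–B4, B1–B5

The largest bag has 3 vertices, giving width 2; this decomposition certifies tw(G) ≤ 2. On the other hand G contains the 3-clique {1, 2, 3}. A clique must lie in a single bag of any decomposition, so no decomposition can have width below 2. Combining the bounds, tw(G) = 2.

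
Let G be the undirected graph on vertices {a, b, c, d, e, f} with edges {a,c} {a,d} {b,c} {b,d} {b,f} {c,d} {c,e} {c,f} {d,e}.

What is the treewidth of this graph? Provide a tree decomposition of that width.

Each bag holds 3 vertices, so the decomposition has width 2, which upper-bounds the treewidth. On the other hand G contains the 3-clique {c, d, e}. A clique must lie in a single bag of any decomposition, so no decomposition can have width below 2. Combining the bounds, tw(G) = 2.

Treewidth 2.
One such decomposition:
Bags: B1 = {b, c, d}  B2 = {c, d, e}  B3 = {b, c, f}  B4 = {a, c, d}
Tree: B1–B2, B1–B3, B2–B4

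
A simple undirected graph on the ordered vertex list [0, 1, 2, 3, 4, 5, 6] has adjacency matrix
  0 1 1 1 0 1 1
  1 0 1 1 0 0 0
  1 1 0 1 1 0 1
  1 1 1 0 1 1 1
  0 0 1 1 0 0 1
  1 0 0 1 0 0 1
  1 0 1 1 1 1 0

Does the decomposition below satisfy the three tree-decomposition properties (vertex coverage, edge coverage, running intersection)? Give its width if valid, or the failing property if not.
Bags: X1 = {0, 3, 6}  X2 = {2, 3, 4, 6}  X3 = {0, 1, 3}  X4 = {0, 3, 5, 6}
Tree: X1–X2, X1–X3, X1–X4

No — edge (2,0) lies in no bag.

A tree decomposition must satisfy three properties: every vertex lies in some bag; for every edge, both endpoints lie together in some bag; and for every vertex, the bags containing it form a connected subtree. Here edge (2,0) lies in no bag, so the decomposition is invalid.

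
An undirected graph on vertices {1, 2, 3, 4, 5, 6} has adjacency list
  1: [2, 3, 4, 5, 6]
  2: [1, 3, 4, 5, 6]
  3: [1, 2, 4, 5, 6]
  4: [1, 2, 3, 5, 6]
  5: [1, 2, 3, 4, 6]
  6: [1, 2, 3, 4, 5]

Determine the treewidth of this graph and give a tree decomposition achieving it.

With just one bag of size 6, the width is 6 − 1 = 5, so tw(G) ≤ 5. Conversely, {1, 2, 3, 4, 5, 6} is a clique of size 6, and the vertices of any clique must share a bag in every tree decomposition; so some bag has ≥ 6 vertices and tw(G) ≥ 5. Therefore the treewidth is 5.

Treewidth 5.
One optimal decomposition is:
Bags: B1 = {1, 2, 3, 4, 5, 6}
Tree: (single bag)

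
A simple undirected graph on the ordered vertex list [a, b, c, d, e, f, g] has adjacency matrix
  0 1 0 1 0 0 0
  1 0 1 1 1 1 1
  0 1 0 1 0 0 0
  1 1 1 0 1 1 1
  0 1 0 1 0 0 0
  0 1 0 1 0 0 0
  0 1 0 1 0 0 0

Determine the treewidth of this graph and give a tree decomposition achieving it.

Treewidth 2.
One such decomposition:
Bags: B1 = {b, c, d}  B2 = {b, d, e}  B3 = {b, d, f}  B4 = {b, d, g}  B5 = {a, b, d}
Tree: B1–B2, B1–B3, B1–B4, B1–B5

Every bag has size at most 3, so the width is 3 − 1 = 2 and tw(G) ≤ 2. For the lower bound, the 3 vertices {b, d, f} are pairwise adjacent, and any tree decomposition puts a clique entirely inside one bag — forcing width ≥ 2. Combining the bounds, tw(G) = 2.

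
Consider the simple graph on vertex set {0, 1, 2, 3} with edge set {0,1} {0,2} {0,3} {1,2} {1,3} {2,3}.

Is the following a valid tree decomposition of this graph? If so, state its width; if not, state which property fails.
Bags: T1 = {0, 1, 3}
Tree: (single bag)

A tree decomposition must satisfy three properties: every vertex lies in some bag; for every edge, both endpoints lie together in some bag; and for every vertex, the bags containing it form a connected subtree. Here vertex 2 appears in no bag, so the decomposition is invalid.

No — vertex 2 appears in no bag.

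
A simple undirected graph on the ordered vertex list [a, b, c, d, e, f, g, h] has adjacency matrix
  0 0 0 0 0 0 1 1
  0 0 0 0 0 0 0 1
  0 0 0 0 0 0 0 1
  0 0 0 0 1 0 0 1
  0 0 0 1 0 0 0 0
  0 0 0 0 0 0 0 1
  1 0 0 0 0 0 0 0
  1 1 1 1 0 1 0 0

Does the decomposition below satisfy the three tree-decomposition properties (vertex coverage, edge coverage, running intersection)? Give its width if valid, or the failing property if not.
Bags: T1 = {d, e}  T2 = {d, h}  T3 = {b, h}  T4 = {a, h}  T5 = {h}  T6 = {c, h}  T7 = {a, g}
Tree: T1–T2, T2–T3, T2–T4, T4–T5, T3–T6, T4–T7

No — vertex f appears in no bag.

A tree decomposition must satisfy three properties: every vertex lies in some bag; for every edge, both endpoints lie together in some bag; and for every vertex, the bags containing it form a connected subtree. Here vertex f appears in no bag, so the decomposition is invalid.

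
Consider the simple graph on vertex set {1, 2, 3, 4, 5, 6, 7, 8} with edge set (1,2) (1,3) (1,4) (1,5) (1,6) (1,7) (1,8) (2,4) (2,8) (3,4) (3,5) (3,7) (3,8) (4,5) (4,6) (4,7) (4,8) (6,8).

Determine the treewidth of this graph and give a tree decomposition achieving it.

Treewidth 3.
One optimal decomposition is:
Bags: B1 = {1, 3, 4, 5}  B2 = {1, 3, 4, 8}  B3 = {1, 4, 6, 8}  B4 = {1, 3, 4, 7}  B5 = {1, 2, 4, 8}
Tree: B1–B2, B2–B3, B1–B4, B2–B5

Each bag holds 4 vertices, so the decomposition has width 3, which upper-bounds the treewidth. Conversely, {1, 2, 4, 8} is a clique of size 4, and the vertices of any clique must share a bag in every tree decomposition; so some bag has ≥ 4 vertices and tw(G) ≥ 3. Therefore the treewidth is 3.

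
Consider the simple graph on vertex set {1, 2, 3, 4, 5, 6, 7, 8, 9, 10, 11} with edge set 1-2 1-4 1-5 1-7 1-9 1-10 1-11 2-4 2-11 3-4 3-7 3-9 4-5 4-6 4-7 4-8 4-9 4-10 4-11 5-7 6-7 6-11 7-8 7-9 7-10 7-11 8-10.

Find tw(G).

3

A width-3 tree decomposition is:
Bags: B1 = {1, 4, 5, 7}  B2 = {1, 4, 7, 11}  B3 = {1, 4, 7, 9}  B4 = {1, 4, 7, 10}  B5 = {4, 7, 8, 10}  B6 = {3, 4, 7, 9}  B7 = {4, 6, 7, 11}  B8 = {1, 2, 4, 11}
Tree: B1–B2, B2–B3, B3–B4, B4–B5, B3–B6, B2–B7, B2–B8
Every bag has size at most 4, so the width is 4 − 1 = 3 and tw(G) ≤ 3. On the other hand G contains the 4-clique {1, 2, 4, 11}. A clique must lie in a single bag of any decomposition, so no decomposition can have width below 3. Therefore the treewidth is 3.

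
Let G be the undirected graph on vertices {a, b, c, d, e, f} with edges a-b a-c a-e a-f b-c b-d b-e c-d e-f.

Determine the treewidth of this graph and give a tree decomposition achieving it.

The largest bag has 3 vertices, giving width 2; this decomposition certifies tw(G) ≤ 2. For the lower bound, the 3 vertices {b, c, d} are pairwise adjacent, and any tree decomposition puts a clique entirely inside one bag — forcing width ≥ 2. Combining the bounds, tw(G) = 2.

Treewidth 2.
One optimal decomposition is:
Bags: B1 = {a, b, e}  B2 = {a, b, c}  B3 = {a, e, f}  B4 = {b, c, d}
Tree: B1–B2, B1–B3, B2–B4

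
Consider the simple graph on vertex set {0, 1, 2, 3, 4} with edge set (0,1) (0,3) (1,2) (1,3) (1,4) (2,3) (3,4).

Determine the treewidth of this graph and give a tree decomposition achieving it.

The largest bag has 3 vertices, giving width 2; this decomposition certifies tw(G) ≤ 2. On the other hand G contains the 3-clique {0, 1, 3}. A clique must lie in a single bag of any decomposition, so no decomposition can have width below 2. The upper and lower bounds meet at 2, so that is the treewidth.

Treewidth 2.
One optimal decomposition is:
Bags: B1 = {0, 1, 3}  B2 = {1, 3, 4}  B3 = {1, 2, 3}
Tree: B1–B2, B1–B3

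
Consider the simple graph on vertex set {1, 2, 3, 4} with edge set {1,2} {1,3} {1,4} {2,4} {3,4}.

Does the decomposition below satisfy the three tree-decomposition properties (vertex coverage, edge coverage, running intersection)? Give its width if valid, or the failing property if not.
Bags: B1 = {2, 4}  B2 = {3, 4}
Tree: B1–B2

A tree decomposition must satisfy three properties: every vertex lies in some bag; for every edge, both endpoints lie together in some bag; and for every vertex, the bags containing it form a connected subtree. Here vertex 1 appears in no bag, so the decomposition is invalid.

No — vertex 1 appears in no bag.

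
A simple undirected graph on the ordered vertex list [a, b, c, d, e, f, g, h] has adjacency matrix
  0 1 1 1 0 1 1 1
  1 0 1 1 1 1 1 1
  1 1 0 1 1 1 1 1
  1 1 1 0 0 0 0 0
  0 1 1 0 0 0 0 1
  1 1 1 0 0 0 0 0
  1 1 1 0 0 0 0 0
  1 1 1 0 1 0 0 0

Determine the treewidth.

3

A width-3 tree decomposition is:
Bags: B1 = {a, b, c, h}  B2 = {a, b, c, g}  B3 = {a, b, c, d}  B4 = {b, c, e, h}  B5 = {a, b, c, f}
Tree: B1–B2, B2–B3, B1–B4, B2–B5
Each bag holds 4 vertices, so the decomposition has width 3, which upper-bounds the treewidth. On the other hand G contains the 4-clique {b, c, e, h}. A clique must lie in a single bag of any decomposition, so no decomposition can have width below 3. The upper and lower bounds meet at 3, so that is the treewidth.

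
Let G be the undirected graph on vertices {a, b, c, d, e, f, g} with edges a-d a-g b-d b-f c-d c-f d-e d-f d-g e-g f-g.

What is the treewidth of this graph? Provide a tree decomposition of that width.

Treewidth 2.
Bags: B1 = {d, f, g}  B2 = {c, d, f}  B3 = {a, d, g}  B4 = {d, e, g}  B5 = {b, d, f}
Tree: B1–B2, B1–B3, B3–B4, B2–B5

The largest bag has 3 vertices, giving width 2; this decomposition certifies tw(G) ≤ 2. For the lower bound, the 3 vertices {a, d, g} are pairwise adjacent, and any tree decomposition puts a clique entirely inside one bag — forcing width ≥ 2. Combining the bounds, tw(G) = 2.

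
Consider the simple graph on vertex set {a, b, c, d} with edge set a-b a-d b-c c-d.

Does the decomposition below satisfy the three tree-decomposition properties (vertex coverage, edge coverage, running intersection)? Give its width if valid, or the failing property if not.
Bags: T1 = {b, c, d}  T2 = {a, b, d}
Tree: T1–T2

Every vertex of G appears in some bag (union = {a, b, c, d}); every edge is covered by a bag; and for each vertex v the set of bags containing v is connected in the bag tree. The decomposition is therefore valid. The largest bag has 3 vertices, so the width is 2.

Yes; width 2.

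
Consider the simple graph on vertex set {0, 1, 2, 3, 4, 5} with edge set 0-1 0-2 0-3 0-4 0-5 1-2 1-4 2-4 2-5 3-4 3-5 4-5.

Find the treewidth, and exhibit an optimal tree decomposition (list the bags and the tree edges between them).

Treewidth 3.
Bags: B1 = {0, 1, 2, 4}  B2 = {0, 2, 4, 5}  B3 = {0, 3, 4, 5}
Tree: B1–B2, B2–B3

The largest bag has 4 vertices, giving width 3; this decomposition certifies tw(G) ≤ 3. Conversely, {0, 1, 2, 4} is a clique of size 4, and the vertices of any clique must share a bag in every tree decomposition; so some bag has ≥ 4 vertices and tw(G) ≥ 3. Therefore the treewidth is 3.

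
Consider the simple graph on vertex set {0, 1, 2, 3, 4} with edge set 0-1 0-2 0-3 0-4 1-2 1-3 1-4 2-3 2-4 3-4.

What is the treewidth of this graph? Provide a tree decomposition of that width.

A single bag containing all 5 vertices is trivially a valid decomposition of width 4. Conversely, {0, 1, 2, 3, 4} is a clique of size 5, and the vertices of any clique must share a bag in every tree decomposition; so some bag has ≥ 5 vertices and tw(G) ≥ 4. The upper and lower bounds meet at 4, so that is the treewidth.

Treewidth 4.
One optimal decomposition is:
Bags: B1 = {0, 1, 2, 3, 4}
Tree: (single bag)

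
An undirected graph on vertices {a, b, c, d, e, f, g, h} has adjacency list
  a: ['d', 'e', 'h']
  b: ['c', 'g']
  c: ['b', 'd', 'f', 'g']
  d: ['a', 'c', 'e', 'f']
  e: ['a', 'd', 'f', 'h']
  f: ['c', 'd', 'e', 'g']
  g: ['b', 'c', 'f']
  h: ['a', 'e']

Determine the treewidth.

A width-2 tree decomposition is:
Bags: B1 = {c, f, g}  B2 = {c, d, f}  B3 = {d, e, f}  B4 = {a, d, e}  B5 = {a, e, h}  B6 = {b, c, g}
Tree: B1–B2, B2–B3, B3–B4, B4–B5, B1–B6
Each bag holds 3 vertices, so the decomposition has width 2, which upper-bounds the treewidth. On the other hand G contains the 3-clique {a, d, e}. A clique must lie in a single bag of any decomposition, so no decomposition can have width below 2. Therefore the treewidth is 2.

2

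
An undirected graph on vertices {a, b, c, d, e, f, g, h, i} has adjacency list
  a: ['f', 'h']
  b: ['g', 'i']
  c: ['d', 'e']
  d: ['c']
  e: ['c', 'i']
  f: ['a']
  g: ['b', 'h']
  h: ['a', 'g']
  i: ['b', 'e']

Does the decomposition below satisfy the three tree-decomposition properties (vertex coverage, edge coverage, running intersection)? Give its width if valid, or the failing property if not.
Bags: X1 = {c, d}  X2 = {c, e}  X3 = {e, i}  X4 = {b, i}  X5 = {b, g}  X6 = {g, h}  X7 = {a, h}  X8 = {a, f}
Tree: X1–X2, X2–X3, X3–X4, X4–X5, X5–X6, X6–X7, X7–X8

Yes; width 1.

Checking the three conditions: (i) the bags cover all of {a, b, c, d, e, f, g, h, i}; (ii) for each edge, some bag contains both endpoints; (iii) the bags containing any fixed vertex form a subtree. All hold, so the decomposition is valid with width 2 − 1 = 1.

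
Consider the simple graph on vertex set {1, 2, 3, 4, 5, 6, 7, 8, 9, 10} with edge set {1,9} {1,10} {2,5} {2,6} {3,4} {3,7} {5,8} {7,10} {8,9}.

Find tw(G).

1

A width-1 tree decomposition is:
Bags: B1 = {2, 6}  B2 = {2, 5}  B3 = {5, 8}  B4 = {8, 9}  B5 = {1, 9}  B6 = {1, 10}  B7 = {7, 10}  B8 = {3, 7}  B9 = {3, 4}
Tree: B1–B2, B2–B3, B3–B4, B4–B5, B5–B6, B6–B7, B7–B8, B8–B9
Every bag has size at most 2, so the width is 2 − 1 = 1 and tw(G) ≤ 1. G has an edge, so its treewidth is at least 1. The upper and lower bounds meet at 1, so that is the treewidth.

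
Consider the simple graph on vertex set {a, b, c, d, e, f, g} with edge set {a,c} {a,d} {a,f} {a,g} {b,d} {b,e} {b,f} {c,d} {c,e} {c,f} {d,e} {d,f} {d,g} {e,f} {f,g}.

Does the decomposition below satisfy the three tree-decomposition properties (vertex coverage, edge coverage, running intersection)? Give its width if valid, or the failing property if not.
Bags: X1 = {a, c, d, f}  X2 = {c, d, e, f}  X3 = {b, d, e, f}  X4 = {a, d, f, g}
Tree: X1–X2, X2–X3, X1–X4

Yes; width 3.

Vertex coverage: the bags together contain {a, b, c, d, e, f, g}, the full vertex set. Edge coverage: each edge of G has both endpoints in at least one bag. Running intersection: for every vertex, the bags containing it form a connected subtree. All three properties hold, so this is a valid tree decomposition of width max|bag| − 1 = 3, and hence tw(G) ≤ 3.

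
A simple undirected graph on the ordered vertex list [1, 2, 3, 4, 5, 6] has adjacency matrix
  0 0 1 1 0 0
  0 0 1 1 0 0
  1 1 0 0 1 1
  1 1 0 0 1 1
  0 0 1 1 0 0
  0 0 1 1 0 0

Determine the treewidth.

2

A width-2 tree decomposition is:
Bags: B1 = {3, 4, 6}  B2 = {2, 3, 4}  B3 = {1, 3, 4}  B4 = {3, 4, 5}
Tree: B1–B2, B2–B3, B3–B4
The largest bag has 3 vertices, giving width 2; this decomposition certifies tw(G) ≤ 2. Since 6–3–2–4–6 is a cycle in G, G is not acyclic. Forests are exactly the graphs of treewidth ≤ 1, so tw(G) ≥ 2. Therefore the treewidth is 2.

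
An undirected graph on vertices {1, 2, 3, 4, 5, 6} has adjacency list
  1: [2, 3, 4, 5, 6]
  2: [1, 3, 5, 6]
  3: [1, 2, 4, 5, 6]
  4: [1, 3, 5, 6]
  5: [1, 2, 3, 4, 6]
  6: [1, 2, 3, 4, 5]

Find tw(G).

4

A width-4 tree decomposition is:
Bags: B1 = {1, 2, 3, 5, 6}  B2 = {1, 3, 4, 5, 6}
Tree: B1–B2
The largest bag has 5 vertices, giving width 4; this decomposition certifies tw(G) ≤ 4. For the lower bound, the 5 vertices {1, 2, 3, 5, 6} are pairwise adjacent, and any tree decomposition puts a clique entirely inside one bag — forcing width ≥ 4. The upper and lower bounds meet at 4, so that is the treewidth.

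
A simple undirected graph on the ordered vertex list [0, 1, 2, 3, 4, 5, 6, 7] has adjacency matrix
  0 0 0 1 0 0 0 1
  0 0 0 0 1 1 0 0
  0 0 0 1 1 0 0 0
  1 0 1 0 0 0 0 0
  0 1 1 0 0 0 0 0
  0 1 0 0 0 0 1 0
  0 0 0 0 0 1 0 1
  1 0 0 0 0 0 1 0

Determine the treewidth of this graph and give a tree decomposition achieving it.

Every bag has size at most 3, so the width is 3 − 1 = 2 and tw(G) ≤ 2. The edges 6–5–1–4–2–3–0–7–6 form a cycle, so G is not a tree and its treewidth is at least 2. Hence tw(G) = 2 exactly.

Treewidth 2.
One optimal decomposition is:
Bags: B1 = {1, 5, 6}  B2 = {1, 4, 6}  B3 = {2, 4, 6}  B4 = {2, 3, 6}  B5 = {0, 3, 6}  B6 = {0, 6, 7}
Tree: B1–B2, B2–B3, B3–B4, B4–B5, B5–B6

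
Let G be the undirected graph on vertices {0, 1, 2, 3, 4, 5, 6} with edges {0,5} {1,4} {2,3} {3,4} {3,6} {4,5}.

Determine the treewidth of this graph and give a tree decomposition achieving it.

Each bag holds 2 vertices, so the decomposition has width 1, which upper-bounds the treewidth. G has an edge, so its treewidth is at least 1. Combining the bounds, tw(G) = 1.

Treewidth 1.
One optimal decomposition is:
Bags: B1 = {3, 4}  B2 = {3, 6}  B3 = {4, 5}  B4 = {2, 3}  B5 = {0, 5}  B6 = {1, 4}
Tree: B1–B2, B1–B3, B1–B4, B3–B5, B1–B6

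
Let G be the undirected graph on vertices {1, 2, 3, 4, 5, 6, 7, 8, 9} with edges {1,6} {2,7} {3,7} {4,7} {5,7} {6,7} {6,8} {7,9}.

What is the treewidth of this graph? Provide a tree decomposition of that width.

Every bag has size at most 2, so the width is 2 − 1 = 1 and tw(G) ≤ 1. G has an edge, so its treewidth is at least 1. Combining the bounds, tw(G) = 1.

Treewidth 1.
Bags: B1 = {7, 9}  B2 = {3, 7}  B3 = {5, 7}  B4 = {2, 7}  B5 = {4, 7}  B6 = {6, 7}  B7 = {6, 8}  B8 = {1, 6}
Tree: B1–B2, B2–B3, B1–B4, B1–B5, B5–B6, B6–B7, B6–B8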